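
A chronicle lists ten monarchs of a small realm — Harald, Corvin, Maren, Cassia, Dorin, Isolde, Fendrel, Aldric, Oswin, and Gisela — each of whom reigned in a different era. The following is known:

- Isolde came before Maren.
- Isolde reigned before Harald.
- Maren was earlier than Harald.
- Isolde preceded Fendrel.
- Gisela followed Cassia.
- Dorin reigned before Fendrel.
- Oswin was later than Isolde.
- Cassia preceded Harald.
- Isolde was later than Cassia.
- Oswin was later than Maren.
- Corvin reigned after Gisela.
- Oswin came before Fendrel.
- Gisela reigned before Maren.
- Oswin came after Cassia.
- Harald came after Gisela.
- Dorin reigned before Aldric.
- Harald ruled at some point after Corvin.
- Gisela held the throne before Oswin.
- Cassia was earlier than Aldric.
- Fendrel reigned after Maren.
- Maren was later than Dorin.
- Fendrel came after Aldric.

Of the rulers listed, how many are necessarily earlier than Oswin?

5

Directly stated before Oswin: Cassia, Gisela, Isolde, and Maren.
Dorin reaches Oswin via Dorin → Maren → Oswin.
That's Cassia, Dorin, Gisela, Isolde, and Maren — 5 in all.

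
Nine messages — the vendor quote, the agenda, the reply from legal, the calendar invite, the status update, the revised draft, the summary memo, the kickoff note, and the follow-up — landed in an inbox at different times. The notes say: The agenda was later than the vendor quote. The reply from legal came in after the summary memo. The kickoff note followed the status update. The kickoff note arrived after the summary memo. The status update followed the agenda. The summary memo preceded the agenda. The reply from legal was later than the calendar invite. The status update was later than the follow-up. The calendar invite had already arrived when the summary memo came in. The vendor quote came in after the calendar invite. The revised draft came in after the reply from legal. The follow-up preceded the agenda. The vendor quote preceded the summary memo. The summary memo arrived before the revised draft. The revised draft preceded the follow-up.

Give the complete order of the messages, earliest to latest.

The constraints fix every adjacent pair, so only one ordering works:
the calendar invite → the vendor quote → the summary memo → the reply from legal → the revised draft → the follow-up → the agenda → the status update → the kickoff note.

the calendar invite, the vendor quote, the summary memo, the reply from legal, the revised draft, the follow-up, the agenda, the status update, the kickoff note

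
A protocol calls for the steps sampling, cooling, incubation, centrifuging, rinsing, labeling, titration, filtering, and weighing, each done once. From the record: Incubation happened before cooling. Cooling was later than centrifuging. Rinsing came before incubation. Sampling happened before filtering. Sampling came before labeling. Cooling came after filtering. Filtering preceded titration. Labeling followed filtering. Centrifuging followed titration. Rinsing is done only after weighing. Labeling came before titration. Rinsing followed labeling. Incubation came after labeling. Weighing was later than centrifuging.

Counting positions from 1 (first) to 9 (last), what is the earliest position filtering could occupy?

Sampling must come before filtering — 1 forced predecessor.
Nothing else is forced ahead of filtering, so its earliest slot is position 1 + 1 = 2.

2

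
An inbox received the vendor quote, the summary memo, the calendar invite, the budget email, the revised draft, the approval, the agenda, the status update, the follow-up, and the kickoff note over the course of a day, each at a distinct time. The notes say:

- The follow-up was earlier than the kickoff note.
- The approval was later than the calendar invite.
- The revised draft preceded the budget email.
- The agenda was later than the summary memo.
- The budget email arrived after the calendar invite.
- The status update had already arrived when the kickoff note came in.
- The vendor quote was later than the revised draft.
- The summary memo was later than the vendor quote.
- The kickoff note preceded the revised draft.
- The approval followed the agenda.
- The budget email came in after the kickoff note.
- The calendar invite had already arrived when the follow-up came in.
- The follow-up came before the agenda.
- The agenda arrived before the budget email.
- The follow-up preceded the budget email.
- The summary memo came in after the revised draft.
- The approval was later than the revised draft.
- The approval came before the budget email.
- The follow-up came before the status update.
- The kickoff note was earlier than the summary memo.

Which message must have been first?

the calendar invite

The calendar invite has a chain of constraints placing it before every other message, so the calendar invite must be first.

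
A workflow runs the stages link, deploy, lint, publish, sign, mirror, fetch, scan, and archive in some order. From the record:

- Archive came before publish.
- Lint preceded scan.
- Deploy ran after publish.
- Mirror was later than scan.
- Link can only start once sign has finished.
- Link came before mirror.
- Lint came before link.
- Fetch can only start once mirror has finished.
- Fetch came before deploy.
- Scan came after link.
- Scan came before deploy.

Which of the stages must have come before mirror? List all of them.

Directly stated before mirror: link and scan.
Lint reaches mirror via lint → scan → mirror.
Sign reaches mirror via sign → link → mirror.
No chain forces deploy (or any of the others) ahead of mirror.

link, lint, scan, sign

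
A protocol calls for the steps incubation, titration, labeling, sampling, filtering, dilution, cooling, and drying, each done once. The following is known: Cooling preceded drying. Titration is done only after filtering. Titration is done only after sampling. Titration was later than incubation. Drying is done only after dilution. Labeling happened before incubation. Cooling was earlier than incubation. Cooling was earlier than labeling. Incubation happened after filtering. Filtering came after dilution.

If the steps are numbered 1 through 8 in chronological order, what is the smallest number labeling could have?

Cooling must come before labeling — 1 forced predecessor.
Nothing else is forced ahead of labeling, so its earliest slot is position 1 + 1 = 2.

2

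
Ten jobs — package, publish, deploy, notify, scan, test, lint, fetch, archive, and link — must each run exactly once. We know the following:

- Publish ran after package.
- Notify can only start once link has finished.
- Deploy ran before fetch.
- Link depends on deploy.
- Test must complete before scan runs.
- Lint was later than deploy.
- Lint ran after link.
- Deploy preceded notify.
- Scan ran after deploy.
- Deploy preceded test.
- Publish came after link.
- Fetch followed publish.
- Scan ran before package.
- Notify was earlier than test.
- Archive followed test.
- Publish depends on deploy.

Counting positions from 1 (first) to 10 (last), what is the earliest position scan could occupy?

Deploy, link, notify, and test must all come before scan — 4 forced predecessors.
Nothing else is forced ahead of scan, so its earliest slot is position 4 + 1 = 5.

5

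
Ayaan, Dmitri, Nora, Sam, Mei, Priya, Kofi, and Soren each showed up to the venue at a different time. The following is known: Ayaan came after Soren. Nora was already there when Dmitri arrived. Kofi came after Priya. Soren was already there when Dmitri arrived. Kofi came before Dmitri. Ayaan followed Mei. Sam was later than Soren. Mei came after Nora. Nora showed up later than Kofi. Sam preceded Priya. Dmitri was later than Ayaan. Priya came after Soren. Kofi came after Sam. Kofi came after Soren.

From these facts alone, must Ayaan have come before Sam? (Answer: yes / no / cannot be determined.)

Tracing the constraints gives Sam → Kofi → Nora → Mei → Ayaan, so Sam must come before Ayaan.
That means Ayaan cannot be before Sam.

no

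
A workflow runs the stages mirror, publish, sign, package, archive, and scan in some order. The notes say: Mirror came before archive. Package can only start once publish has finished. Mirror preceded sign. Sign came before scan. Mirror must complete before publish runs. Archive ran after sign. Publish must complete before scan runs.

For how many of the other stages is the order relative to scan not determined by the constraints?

2

Forced before scan: mirror, publish, and sign.
That leaves archive and package with no forced order relative to scan — 2.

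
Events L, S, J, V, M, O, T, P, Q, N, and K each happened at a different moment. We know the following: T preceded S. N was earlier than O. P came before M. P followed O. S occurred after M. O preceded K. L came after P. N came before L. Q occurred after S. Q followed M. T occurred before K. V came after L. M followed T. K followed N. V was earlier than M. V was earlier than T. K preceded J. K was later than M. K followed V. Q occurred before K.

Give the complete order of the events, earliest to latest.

N, O, P, L, V, T, M, S, Q, K, J

The constraints fix every adjacent pair, so only one ordering works:
N → O → P → L → V → T → M → S → Q → K → J.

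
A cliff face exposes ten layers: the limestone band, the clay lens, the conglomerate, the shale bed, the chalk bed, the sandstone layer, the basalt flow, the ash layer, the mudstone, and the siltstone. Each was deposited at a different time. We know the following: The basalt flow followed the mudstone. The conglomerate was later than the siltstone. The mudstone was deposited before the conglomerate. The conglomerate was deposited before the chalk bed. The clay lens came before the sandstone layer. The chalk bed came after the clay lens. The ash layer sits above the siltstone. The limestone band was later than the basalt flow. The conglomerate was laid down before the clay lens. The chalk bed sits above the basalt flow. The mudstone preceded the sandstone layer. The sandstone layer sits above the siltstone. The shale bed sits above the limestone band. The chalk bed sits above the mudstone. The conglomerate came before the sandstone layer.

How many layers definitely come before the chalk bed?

5

Directly stated before the chalk bed: the basalt flow, the clay lens, the conglomerate, and the mudstone.
The siltstone reaches the chalk bed via the siltstone → the conglomerate → the chalk bed.
That's the basalt flow, the clay lens, the conglomerate, the mudstone, and the siltstone — 5 in all.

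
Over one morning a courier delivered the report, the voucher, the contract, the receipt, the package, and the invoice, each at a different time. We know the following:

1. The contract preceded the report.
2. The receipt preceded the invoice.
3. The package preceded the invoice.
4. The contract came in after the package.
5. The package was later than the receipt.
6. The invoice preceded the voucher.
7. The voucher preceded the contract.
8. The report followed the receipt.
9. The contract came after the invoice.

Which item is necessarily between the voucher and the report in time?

Tracing the constraints gives the voucher → the contract → the report, so the contract sits after the voucher and before the report.
No other item is forced both after the voucher and before the report.

the contract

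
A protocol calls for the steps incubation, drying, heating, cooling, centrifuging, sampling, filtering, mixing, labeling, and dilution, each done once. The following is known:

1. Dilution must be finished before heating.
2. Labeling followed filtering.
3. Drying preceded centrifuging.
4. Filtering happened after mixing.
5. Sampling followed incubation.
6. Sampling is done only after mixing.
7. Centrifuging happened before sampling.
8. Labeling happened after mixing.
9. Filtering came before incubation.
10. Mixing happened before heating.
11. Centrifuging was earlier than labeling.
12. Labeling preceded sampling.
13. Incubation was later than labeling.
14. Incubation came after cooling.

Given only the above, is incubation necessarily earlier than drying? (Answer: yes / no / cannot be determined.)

Tracing the constraints gives drying → centrifuging → labeling → incubation, so drying must come before incubation.
That means incubation cannot be before drying.

no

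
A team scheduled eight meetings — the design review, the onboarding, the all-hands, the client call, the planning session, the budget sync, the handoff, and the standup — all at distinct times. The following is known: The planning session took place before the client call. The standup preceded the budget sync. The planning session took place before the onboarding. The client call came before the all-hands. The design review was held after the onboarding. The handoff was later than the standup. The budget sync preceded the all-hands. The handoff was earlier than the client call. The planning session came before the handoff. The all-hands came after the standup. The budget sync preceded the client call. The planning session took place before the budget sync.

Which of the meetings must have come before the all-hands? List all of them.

the budget sync, the client call, the handoff, the planning session, the standup

Directly stated before the all-hands: the budget sync, the client call, and the standup.
The handoff reaches the all-hands via the handoff → the client call → the all-hands.
The planning session reaches the all-hands via the planning session → the budget sync → the all-hands.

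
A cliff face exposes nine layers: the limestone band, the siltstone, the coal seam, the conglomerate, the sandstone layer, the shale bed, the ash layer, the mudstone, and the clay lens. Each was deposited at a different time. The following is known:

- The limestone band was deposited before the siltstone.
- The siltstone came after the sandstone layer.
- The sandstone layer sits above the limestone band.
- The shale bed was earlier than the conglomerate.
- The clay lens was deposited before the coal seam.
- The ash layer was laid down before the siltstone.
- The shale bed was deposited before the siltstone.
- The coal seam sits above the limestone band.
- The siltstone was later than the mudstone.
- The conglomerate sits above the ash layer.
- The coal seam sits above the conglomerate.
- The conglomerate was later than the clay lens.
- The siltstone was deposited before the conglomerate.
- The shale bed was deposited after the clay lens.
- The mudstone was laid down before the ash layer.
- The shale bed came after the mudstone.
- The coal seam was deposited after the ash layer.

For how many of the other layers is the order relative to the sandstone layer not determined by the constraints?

Forced before the sandstone layer: the limestone band; forced after the sandstone layer: the coal seam, the conglomerate, and the siltstone.
That leaves the ash layer, the clay lens, the mudstone, and the shale bed with no forced order relative to the sandstone layer — 4.

4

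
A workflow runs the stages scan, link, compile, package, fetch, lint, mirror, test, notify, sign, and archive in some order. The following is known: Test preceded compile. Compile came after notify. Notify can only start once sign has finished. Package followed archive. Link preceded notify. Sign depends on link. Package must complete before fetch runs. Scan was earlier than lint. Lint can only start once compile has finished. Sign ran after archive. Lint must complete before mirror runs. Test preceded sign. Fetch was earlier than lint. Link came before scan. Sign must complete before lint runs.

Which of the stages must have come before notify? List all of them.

Directly stated before notify: link and sign.
Archive reaches notify via archive → sign → notify.
Test reaches notify via test → sign → notify.
No chain forces scan (or any of the others) ahead of notify.

archive, link, sign, test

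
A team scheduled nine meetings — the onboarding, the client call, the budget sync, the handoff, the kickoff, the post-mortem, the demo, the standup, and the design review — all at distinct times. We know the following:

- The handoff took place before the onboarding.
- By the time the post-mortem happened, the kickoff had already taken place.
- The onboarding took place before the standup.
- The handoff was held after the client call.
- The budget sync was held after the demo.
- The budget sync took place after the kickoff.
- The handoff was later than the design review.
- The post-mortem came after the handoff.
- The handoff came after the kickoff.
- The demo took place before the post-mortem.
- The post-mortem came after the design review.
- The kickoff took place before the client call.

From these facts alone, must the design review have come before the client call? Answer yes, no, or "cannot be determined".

No chain of stated constraints runs from the design review to the client call, and none runs from the client call to the design review either.
So the relative order of the design review and the client call is not fixed by the given facts.

cannot be determined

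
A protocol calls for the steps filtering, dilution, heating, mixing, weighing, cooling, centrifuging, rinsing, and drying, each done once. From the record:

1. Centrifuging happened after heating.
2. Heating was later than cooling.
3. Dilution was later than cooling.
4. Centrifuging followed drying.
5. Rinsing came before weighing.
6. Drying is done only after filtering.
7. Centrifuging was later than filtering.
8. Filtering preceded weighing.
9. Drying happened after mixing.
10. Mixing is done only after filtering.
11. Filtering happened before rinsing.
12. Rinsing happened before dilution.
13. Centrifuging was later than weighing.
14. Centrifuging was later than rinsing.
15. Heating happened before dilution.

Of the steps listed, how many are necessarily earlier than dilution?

4

Directly stated before dilution: cooling, heating, and rinsing.
Filtering reaches dilution via filtering → rinsing → dilution.
That's cooling, filtering, heating, and rinsing — 4 in all.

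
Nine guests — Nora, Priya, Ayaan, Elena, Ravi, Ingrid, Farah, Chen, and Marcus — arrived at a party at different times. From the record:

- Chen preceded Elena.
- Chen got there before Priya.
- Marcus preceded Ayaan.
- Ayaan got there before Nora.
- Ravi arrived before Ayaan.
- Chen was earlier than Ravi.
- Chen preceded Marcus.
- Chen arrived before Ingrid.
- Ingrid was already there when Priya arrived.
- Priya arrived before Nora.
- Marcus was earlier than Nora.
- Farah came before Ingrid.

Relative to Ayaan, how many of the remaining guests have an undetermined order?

4

Forced before Ayaan: Chen, Marcus, and Ravi; forced after Ayaan: Nora.
That leaves Elena, Farah, Ingrid, and Priya with no forced order relative to Ayaan — 4.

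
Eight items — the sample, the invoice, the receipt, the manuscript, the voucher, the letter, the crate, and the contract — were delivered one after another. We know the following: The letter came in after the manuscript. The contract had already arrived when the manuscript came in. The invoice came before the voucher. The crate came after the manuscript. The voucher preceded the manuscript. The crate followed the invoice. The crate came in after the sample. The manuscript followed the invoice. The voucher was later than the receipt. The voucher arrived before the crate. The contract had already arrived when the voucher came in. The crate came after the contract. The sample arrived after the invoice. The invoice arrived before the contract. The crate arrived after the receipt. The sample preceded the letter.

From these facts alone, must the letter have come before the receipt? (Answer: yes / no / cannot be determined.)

Tracing the constraints gives the receipt → the voucher → the manuscript → the letter, so the receipt must come before the letter.
That means the letter cannot be before the receipt.

no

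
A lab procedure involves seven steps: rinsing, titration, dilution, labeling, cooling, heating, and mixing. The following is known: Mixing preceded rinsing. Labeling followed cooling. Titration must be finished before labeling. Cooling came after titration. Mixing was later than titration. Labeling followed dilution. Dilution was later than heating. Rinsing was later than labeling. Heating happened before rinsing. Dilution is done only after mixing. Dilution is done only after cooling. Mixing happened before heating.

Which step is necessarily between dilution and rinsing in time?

Tracing the constraints gives dilution → labeling → rinsing, so labeling sits after dilution and before rinsing.
No other step is forced both after dilution and before rinsing.

labeling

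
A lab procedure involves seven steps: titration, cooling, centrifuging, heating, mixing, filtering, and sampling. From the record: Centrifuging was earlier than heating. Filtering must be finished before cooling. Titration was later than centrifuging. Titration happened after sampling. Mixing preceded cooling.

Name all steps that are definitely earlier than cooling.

filtering, mixing

Directly stated before cooling: filtering and mixing.
No chain forces centrifuging (or any of the others) ahead of cooling.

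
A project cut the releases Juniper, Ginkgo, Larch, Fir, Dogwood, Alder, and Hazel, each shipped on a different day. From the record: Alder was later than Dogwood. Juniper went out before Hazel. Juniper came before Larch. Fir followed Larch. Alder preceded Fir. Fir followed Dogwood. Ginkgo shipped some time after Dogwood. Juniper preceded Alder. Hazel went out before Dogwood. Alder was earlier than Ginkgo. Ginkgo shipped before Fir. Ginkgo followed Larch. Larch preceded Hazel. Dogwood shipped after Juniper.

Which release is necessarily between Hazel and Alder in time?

Tracing the constraints gives Hazel → Dogwood → Alder, so Dogwood sits after Hazel and before Alder.
No other release is forced both after Hazel and before Alder.

Dogwood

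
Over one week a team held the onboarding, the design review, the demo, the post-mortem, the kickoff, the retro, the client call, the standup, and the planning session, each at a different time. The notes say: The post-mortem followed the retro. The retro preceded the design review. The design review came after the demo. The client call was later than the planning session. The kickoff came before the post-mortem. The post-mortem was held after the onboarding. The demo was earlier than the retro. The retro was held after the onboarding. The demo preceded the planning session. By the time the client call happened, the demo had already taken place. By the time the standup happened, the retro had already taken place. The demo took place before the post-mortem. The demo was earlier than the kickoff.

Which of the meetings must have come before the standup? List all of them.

the demo, the onboarding, the retro

Directly stated before the standup: the retro.
The demo reaches the standup via the demo → the retro → the standup.
The onboarding reaches the standup via the onboarding → the retro → the standup.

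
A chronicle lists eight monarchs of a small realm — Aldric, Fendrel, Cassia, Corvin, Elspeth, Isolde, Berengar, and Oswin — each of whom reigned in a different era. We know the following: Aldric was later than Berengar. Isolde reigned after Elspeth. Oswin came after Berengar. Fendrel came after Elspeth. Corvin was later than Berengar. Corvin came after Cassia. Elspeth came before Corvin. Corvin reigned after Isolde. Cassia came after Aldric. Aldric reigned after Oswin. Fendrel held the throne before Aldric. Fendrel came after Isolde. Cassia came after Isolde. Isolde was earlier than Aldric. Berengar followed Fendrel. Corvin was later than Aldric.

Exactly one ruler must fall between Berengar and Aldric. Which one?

Oswin

Tracing the constraints gives Berengar → Oswin → Aldric, so Oswin sits after Berengar and before Aldric.
No other ruler is forced both after Berengar and before Aldric.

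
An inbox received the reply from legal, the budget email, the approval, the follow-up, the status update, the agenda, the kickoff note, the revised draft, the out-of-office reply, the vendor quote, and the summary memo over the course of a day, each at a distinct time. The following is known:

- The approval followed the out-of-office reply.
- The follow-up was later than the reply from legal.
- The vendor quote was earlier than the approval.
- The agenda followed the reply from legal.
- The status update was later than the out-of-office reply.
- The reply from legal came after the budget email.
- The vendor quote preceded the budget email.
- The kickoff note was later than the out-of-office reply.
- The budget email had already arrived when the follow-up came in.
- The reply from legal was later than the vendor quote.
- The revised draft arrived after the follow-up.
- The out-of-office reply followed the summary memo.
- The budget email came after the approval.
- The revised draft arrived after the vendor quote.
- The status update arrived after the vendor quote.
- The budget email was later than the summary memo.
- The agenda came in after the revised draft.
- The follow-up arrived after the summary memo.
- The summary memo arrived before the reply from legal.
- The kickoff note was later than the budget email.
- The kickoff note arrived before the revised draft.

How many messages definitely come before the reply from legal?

Directly stated before the reply from legal: the budget email, the summary memo, and the vendor quote.
The approval reaches the reply from legal via the approval → the budget email → the reply from legal.
The out-of-office reply reaches the reply from legal via the out-of-office reply → the approval → the budget email → the reply from legal.
That's the approval, the budget email, the out-of-office reply, the summary memo, and the vendor quote — 5 in all.

5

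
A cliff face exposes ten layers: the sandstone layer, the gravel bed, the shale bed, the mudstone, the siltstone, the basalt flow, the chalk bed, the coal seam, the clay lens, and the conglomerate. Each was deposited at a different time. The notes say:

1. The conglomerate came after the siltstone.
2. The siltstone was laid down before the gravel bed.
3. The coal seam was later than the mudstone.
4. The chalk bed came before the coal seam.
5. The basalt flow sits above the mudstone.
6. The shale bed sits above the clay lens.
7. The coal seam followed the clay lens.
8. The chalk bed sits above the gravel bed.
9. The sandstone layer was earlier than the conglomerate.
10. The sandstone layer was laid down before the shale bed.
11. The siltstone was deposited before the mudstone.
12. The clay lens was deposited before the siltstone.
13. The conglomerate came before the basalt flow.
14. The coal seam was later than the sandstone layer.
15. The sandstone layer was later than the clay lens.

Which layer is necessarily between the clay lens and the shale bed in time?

the sandstone layer

Tracing the constraints gives the clay lens → the sandstone layer → the shale bed, so the sandstone layer sits after the clay lens and before the shale bed.
No other layer is forced both after the clay lens and before the shale bed.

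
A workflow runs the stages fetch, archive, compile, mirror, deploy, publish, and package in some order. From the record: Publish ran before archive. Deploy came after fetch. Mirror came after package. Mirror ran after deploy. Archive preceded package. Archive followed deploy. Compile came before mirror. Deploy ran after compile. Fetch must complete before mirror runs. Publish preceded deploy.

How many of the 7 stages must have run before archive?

Directly stated before archive: deploy and publish.
Compile reaches archive via compile → deploy → archive.
Fetch reaches archive via fetch → deploy → archive.
No chain forces mirror (or any of the others) ahead of archive.
That's compile, deploy, fetch, and publish — 4 in all.

4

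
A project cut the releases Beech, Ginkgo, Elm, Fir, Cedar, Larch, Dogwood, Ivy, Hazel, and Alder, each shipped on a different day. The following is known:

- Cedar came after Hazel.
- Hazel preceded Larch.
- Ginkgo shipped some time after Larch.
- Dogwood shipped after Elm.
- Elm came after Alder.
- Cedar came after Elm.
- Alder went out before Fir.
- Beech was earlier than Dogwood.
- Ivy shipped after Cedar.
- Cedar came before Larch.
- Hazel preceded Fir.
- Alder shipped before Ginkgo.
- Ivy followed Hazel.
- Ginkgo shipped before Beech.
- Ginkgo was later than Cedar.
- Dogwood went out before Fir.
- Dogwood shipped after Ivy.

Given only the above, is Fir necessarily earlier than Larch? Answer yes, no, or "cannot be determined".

no

Tracing the constraints gives Larch → Ginkgo → Beech → Dogwood → Fir, so Larch must come before Fir.
That means Fir cannot be before Larch.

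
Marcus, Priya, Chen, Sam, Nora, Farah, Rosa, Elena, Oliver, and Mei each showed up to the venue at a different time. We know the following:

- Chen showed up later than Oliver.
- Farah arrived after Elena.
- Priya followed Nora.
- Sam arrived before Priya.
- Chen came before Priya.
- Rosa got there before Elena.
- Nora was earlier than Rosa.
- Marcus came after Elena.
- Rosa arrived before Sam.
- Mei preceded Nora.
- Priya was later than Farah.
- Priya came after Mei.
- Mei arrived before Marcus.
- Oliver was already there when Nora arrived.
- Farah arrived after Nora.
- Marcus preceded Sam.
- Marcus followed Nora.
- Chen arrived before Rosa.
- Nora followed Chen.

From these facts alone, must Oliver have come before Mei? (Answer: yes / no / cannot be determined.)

No chain of stated constraints runs from Oliver to Mei, and none runs from Mei to Oliver either.
So the relative order of Oliver and Mei is not fixed by the given facts.

cannot be determined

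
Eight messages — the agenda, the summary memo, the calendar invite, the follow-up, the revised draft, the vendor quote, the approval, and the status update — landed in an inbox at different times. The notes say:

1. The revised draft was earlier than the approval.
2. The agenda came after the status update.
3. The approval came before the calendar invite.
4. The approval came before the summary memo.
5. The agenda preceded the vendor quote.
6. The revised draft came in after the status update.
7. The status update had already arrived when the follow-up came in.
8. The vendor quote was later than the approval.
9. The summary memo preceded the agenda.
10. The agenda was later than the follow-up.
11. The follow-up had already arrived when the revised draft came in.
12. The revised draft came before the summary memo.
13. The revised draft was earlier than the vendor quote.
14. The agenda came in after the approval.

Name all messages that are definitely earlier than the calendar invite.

the approval, the follow-up, the revised draft, the status update

Directly stated before the calendar invite: the approval.
The follow-up reaches the calendar invite via the follow-up → the revised draft → the approval → the calendar invite.
The revised draft reaches the calendar invite via the revised draft → the approval → the calendar invite.
The status update reaches the calendar invite via the status update → the revised draft → the approval → the calendar invite.
No chain forces the vendor quote (or any of the others) ahead of the calendar invite.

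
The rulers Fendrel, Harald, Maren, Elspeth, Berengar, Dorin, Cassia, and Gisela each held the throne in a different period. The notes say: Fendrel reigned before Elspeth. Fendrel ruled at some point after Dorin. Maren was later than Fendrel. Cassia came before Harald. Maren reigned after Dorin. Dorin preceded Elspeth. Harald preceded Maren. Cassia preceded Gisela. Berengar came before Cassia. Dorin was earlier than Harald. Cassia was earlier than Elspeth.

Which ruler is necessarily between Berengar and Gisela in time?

Tracing the constraints gives Berengar → Cassia → Gisela, so Cassia sits after Berengar and before Gisela.
No other ruler is forced both after Berengar and before Gisela.

Cassia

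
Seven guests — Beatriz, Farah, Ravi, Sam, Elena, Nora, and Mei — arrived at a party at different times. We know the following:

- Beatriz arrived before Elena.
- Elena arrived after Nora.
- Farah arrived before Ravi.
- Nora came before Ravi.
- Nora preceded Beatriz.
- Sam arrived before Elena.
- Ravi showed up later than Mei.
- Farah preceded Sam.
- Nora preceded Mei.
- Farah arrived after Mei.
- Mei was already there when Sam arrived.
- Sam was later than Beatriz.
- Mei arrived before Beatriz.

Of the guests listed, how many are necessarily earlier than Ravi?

Directly stated before Ravi: Farah, Mei, and Nora.
No chain forces Elena (or any of the others) ahead of Ravi.
That's Farah, Mei, and Nora — 3 in all.

3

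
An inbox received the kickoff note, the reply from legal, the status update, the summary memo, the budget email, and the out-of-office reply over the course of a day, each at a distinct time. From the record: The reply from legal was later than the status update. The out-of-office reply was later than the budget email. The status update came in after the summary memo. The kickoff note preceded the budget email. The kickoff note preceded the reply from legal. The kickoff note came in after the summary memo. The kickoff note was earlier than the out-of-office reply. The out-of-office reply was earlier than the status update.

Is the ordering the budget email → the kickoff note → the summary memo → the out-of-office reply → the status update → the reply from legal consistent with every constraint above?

The constraints require the kickoff note before the budget email, but in the proposed sequence the budget email appears ahead of the kickoff note. That one violation is enough.

no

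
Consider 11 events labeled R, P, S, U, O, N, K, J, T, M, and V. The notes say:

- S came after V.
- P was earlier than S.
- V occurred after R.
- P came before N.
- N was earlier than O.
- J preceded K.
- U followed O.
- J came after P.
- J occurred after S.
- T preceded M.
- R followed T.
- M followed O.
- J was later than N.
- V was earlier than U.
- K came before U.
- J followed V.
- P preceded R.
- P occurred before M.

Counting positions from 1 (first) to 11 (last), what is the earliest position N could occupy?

P must come before N — 1 forced predecessor.
Nothing else is forced ahead of N, so its earliest slot is position 1 + 1 = 2.

2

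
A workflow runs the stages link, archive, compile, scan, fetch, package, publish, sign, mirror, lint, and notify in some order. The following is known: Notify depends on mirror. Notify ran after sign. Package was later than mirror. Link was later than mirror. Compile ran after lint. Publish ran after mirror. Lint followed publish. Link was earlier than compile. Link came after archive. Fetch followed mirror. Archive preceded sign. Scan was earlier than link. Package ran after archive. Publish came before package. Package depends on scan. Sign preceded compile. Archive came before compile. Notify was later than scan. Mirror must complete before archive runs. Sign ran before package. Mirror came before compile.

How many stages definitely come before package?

5

Directly stated before package: archive, mirror, publish, scan, and sign.
That's archive, mirror, publish, scan, and sign — 5 in all.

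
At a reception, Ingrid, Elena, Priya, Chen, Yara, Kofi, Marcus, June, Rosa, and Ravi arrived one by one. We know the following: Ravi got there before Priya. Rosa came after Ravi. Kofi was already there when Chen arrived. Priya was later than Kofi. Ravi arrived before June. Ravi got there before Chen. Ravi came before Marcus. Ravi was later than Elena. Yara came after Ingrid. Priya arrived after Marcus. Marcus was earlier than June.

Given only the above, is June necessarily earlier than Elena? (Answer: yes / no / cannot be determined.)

Tracing the constraints gives Elena → Ravi → June, so Elena must come before June.
That means June cannot be before Elena.

no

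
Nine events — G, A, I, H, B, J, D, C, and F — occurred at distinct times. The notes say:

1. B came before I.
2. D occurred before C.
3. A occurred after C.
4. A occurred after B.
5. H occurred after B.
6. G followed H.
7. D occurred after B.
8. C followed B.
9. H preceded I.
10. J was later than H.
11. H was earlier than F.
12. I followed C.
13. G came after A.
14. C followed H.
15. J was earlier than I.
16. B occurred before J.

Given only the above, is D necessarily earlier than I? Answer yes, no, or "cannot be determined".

yes

Chain the constraints: D → C → I. Each link is directly stated, so D comes before I.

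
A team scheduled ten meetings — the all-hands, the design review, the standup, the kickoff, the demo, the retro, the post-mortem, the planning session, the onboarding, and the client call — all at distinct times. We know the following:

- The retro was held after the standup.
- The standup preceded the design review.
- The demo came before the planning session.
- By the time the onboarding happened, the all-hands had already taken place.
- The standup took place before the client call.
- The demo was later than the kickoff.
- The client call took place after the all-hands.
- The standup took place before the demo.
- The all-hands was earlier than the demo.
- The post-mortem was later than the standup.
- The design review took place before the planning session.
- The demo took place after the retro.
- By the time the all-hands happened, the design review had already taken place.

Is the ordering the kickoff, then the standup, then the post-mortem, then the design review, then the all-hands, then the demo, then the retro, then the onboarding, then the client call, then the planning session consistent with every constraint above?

no

The constraints require the retro before the demo, but in the proposed sequence the demo appears ahead of the retro. That one violation is enough.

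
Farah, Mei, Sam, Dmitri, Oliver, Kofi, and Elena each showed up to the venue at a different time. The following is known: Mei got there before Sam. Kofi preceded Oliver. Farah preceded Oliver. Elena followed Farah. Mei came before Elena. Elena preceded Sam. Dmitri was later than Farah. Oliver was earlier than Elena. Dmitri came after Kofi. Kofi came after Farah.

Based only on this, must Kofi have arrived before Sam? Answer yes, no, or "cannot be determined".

yes

Chain the constraints: Kofi → Oliver → Elena → Sam. Each link is directly stated, so Kofi comes before Sam.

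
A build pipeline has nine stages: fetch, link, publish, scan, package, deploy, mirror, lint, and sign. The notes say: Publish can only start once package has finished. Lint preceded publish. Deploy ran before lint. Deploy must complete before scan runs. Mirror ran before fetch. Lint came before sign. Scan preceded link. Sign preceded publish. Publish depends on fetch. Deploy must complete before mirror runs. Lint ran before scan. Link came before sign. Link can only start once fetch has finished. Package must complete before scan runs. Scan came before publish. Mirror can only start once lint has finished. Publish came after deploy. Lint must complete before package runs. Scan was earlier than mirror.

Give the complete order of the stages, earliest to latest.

deploy, lint, package, scan, mirror, fetch, link, sign, publish

The constraints fix every adjacent pair, so only one ordering works:
deploy → lint → package → scan → mirror → fetch → link → sign → publish.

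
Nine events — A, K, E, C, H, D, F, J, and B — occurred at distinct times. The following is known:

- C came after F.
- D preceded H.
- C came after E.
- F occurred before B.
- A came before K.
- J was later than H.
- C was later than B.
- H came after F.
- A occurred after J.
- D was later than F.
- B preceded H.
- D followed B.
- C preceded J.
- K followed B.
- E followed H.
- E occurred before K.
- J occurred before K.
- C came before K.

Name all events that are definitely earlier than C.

B, D, E, F, H

Directly stated before C: B, E, and F.
D reaches C via D → H → E → C.
H reaches C via H → E → C.
No chain forces J (or any of the others) ahead of C.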